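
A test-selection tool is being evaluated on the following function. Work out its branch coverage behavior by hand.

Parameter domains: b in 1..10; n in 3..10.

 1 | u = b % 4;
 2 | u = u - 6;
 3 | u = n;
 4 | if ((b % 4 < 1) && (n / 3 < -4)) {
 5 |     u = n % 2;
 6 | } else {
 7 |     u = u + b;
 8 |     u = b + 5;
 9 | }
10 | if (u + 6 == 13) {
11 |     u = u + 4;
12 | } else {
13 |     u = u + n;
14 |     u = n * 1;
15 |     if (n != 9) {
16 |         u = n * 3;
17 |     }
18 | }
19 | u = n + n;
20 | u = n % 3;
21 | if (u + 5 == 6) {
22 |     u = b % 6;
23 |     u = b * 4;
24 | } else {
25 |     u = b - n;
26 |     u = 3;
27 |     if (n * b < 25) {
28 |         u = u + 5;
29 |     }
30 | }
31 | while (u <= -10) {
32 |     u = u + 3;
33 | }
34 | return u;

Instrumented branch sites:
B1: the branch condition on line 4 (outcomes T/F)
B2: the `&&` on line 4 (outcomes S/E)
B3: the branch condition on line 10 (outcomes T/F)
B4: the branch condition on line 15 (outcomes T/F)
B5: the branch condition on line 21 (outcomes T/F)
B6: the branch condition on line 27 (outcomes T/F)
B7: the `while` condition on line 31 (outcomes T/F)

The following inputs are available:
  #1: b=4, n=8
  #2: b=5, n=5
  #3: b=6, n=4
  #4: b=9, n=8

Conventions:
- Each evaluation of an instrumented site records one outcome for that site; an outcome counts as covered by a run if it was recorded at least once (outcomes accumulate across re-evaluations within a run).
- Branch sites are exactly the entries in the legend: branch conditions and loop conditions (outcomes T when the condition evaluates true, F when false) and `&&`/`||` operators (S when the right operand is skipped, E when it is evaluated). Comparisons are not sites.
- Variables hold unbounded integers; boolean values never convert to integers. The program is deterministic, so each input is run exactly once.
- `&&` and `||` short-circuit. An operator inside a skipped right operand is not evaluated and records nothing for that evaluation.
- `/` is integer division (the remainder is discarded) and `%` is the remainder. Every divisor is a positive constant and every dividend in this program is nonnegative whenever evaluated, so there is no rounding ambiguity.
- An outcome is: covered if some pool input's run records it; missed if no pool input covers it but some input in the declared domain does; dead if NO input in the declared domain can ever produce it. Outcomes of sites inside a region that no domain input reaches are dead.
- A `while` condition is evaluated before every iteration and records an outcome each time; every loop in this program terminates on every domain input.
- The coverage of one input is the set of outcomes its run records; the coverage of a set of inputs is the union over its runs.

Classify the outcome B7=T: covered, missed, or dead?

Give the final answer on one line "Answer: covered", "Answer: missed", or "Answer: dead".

no pool input records B7=T
checking all 80 inputs in the declared domain: B7=T is never recorded -> dead

Answer: dead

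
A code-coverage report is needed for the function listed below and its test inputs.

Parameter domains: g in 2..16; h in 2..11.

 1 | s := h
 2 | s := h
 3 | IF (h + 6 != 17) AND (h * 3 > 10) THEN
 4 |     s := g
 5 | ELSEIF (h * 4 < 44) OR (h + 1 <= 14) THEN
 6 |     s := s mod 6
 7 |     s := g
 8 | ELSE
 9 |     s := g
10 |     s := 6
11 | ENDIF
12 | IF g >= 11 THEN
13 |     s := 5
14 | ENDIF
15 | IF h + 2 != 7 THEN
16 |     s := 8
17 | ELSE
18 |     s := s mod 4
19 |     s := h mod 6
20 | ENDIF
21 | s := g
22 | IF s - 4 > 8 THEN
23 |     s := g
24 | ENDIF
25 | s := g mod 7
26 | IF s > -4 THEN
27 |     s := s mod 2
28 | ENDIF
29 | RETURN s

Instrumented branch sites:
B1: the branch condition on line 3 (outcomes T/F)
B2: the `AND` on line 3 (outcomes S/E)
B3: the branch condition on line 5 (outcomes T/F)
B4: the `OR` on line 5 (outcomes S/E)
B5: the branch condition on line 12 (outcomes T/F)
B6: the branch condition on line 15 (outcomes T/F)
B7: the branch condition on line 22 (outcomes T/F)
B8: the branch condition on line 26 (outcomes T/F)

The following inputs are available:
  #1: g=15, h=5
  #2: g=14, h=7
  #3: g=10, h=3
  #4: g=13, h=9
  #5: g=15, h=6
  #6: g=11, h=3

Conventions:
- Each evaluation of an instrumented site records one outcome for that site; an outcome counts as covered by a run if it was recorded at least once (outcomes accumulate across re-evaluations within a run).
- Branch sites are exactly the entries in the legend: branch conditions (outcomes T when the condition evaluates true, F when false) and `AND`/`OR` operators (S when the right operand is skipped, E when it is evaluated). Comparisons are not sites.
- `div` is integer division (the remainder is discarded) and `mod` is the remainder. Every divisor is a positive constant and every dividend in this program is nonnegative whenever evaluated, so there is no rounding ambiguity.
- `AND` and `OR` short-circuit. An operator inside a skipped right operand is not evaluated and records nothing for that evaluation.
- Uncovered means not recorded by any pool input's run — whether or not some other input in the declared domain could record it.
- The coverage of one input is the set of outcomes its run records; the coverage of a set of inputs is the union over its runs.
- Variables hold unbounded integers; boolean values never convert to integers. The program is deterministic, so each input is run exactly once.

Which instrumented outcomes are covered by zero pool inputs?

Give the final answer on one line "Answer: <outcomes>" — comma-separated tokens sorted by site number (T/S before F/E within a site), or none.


input #1 (g=15, h=5): events B2->E, B1->T, B5->T, B6->F, B7->T, B8->T; covers B1=T, B2=E, B5=T, B6=F, B7=T, B8=T
input #2 (g=14, h=7): events B2->E, B1->T, B5->T, B6->T, B7->T, B8->T; covers B1=T, B2=E, B5=T, B6=T, B7=T, B8=T
input #3 (g=10, h=3): events B2->E, B1->F, B4->S, B3->T, B5->F, B6->T, B7->F, B8->T; covers B1=F, B2=E, B3=T, B4=S, B5=F, B6=T, B7=F, B8=T
input #4 (g=13, h=9): events B2->E, B1->T, B5->T, B6->T, B7->T, B8->T; covers B1=T, B2=E, B5=T, B6=T, B7=T, B8=T
input #5 (g=15, h=6): events B2->E, B1->T, B5->T, B6->T, B7->T, B8->T; covers B1=T, B2=E, B5=T, B6=T, B7=T, B8=T
input #6 (g=11, h=3): events B2->E, B1->F, B4->S, B3->T, B5->T, B6->T, B7->F, B8->T; covers B1=F, B2=E, B3=T, B4=S, B5=T, B6=T, B7=F, B8=T
union over the pool: B1=T, B1=F, B2=E, B3=T, B4=S, B5=T, B5=F, B6=T, B6=F, B7=T, B7=F, B8=T
uncovered (4 of 16): B2=S, B3=F, B4=E, B8=F
Answer: B2=S, B3=F, B4=E, B8=F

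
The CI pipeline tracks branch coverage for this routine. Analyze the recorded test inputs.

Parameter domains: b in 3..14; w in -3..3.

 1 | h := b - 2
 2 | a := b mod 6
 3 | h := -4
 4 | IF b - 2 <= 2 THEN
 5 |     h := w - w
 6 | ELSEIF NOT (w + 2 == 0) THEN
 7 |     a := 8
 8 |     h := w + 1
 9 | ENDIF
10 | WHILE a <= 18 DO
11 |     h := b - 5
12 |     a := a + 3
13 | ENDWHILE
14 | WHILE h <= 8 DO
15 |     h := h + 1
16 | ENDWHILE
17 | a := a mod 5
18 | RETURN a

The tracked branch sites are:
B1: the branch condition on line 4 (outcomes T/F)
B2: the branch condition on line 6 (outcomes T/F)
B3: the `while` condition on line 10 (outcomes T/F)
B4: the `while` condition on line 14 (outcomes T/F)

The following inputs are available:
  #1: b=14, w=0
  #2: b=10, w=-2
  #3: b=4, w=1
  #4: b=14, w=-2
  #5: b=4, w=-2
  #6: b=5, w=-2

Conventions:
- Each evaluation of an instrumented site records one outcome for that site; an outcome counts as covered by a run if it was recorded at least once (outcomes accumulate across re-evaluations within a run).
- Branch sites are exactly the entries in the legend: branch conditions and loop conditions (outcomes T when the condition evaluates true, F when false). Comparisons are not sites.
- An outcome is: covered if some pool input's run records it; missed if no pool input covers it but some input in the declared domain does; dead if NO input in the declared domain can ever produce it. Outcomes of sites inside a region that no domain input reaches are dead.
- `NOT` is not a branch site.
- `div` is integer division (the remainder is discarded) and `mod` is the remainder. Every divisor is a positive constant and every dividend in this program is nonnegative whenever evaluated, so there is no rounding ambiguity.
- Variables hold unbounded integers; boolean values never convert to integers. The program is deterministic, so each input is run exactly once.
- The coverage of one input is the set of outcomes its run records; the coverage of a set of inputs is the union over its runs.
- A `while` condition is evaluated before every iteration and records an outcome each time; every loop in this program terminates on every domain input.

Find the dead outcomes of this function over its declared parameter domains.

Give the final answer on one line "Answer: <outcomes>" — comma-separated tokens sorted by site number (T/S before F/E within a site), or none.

checking every outcome against all 84 domain inputs:
  reachable outcomes have witnesses, e.g. B1=T (e.g. b=3, w=-3), B1=F (e.g. b=5, w=-3), B2=T (e.g. b=5, w=-3), B2=F (e.g. b=5, w=-2)

Answer: none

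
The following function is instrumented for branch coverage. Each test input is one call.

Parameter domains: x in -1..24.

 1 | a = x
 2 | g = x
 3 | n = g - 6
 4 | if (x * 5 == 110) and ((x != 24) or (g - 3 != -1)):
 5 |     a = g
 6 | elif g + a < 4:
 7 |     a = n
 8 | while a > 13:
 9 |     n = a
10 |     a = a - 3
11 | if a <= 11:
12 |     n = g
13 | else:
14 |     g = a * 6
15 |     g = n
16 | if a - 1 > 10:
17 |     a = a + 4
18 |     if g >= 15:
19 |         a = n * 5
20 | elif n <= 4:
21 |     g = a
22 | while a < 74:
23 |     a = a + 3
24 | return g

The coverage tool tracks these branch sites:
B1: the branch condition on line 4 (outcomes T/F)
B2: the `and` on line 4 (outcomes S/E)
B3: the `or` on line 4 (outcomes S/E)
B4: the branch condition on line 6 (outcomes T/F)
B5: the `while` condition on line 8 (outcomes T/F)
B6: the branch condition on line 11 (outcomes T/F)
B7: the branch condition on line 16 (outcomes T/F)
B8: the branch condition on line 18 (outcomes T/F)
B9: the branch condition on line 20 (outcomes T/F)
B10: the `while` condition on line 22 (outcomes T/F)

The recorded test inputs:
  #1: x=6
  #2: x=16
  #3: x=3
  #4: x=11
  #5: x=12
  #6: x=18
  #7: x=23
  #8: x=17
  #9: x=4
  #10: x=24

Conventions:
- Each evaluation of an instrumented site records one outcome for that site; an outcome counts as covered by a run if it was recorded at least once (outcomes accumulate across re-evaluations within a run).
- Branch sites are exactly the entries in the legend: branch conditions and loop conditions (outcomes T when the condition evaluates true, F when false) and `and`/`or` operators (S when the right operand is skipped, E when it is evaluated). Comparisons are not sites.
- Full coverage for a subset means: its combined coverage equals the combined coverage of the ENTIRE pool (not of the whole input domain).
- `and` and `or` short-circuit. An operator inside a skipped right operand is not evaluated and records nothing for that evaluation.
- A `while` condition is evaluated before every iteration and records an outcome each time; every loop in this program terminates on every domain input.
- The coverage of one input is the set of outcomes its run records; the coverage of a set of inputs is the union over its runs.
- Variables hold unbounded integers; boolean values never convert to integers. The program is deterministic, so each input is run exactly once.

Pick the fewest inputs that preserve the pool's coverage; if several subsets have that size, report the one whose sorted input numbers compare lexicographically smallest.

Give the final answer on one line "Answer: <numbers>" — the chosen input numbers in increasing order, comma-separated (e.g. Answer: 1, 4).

#1 (x=6) -> covered: B1=F, B2=S, B4=F, B5=F, B6=T, B7=F, B9=F, B10=T, B10=F
#2 (x=16) -> covered: B1=F, B2=S, B4=F, B5=T, B5=F, B6=F, B7=T, B8=T, B10=F
#3 (x=3) -> covered: B1=F, B2=S, B4=F, B5=F, B6=T, B7=F, B9=T, B10=T, B10=F
#4 (x=11) -> covered: B1=F, B2=S, B4=F, B5=F, B6=T, B7=F, B9=F, B10=T, B10=F
#5 (x=12) -> covered: B1=F, B2=S, B4=F, B5=F, B6=F, B7=T, B8=F, B10=T, B10=F
#6 (x=18) -> covered: B1=F, B2=S, B4=F, B5=T, B5=F, B6=F, B7=T, B8=T, B10=F
#7 (x=23) -> covered: B1=F, B2=S, B4=F, B5=T, B5=F, B6=T, B7=F, B9=F, B10=T, B10=F
#8 (x=17) -> covered: B1=F, B2=S, B4=F, B5=T, B5=F, B6=T, B7=F, B9=F, B10=T, B10=F
#9 (x=4) -> covered: B1=F, B2=S, B4=F, B5=F, B6=T, B7=F, B9=T, B10=T, B10=F
#10 (x=24) -> covered: B1=F, B2=S, B4=F, B5=T, B5=F, B6=F, B7=T, B8=T, B10=F
together the pool reaches 15 outcomes: B1=F, B2=S, B4=F, B5=T, B5=F, B6=T, B6=F, B7=T, B7=F, B8=T, B8=F, B9=T, B9=F, B10=T, B10=F
every size-1 subset falls short of the 15 outcomes (best: 10/15)
every size-2 subset falls short of the 15 outcomes (best: 13/15)
every size-3 subset falls short of the 15 outcomes (best: 14/15)
size 4: inputs {1, 2, 3, 5} cover all 15 outcomes, and no lexicographically smaller subset of this size does

Answer: 1, 2, 3, 5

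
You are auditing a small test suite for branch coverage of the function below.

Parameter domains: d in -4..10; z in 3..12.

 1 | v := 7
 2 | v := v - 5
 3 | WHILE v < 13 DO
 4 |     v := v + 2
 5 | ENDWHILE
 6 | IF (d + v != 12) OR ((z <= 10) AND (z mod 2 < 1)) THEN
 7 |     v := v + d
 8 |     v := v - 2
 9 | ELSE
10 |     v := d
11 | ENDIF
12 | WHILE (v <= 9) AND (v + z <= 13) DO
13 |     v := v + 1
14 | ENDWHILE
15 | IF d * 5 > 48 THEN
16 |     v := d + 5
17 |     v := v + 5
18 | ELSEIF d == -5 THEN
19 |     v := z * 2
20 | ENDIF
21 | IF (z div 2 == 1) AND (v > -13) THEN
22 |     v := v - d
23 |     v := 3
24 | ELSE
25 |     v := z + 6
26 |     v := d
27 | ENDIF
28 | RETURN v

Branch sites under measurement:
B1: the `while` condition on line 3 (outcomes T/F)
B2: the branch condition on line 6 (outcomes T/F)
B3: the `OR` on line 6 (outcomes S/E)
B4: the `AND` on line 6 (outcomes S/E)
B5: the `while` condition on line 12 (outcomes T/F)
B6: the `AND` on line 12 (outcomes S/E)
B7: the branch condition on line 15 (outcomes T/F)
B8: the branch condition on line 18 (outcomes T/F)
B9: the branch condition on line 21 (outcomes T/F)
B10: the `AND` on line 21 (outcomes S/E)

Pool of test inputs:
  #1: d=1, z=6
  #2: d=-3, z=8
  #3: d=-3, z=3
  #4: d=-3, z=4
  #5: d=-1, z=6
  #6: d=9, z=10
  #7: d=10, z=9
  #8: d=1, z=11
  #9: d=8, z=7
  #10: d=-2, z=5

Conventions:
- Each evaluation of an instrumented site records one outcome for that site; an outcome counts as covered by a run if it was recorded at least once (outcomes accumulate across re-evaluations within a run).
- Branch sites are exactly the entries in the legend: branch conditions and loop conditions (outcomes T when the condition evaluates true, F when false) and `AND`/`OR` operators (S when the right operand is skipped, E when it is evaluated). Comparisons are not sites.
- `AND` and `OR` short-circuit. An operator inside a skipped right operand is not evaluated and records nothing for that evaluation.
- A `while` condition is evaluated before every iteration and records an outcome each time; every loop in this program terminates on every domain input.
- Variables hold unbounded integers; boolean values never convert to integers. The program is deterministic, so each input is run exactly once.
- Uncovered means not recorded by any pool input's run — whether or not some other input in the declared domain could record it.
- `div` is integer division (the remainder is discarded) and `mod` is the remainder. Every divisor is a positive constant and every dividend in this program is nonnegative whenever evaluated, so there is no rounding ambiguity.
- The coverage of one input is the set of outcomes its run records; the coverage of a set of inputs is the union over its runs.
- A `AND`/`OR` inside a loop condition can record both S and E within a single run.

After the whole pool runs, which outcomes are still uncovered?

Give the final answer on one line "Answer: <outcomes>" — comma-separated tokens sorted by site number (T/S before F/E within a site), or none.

#1 (d=1, z=6) -> covered: B1=T, B1=F, B2=T, B3=S, B5=F, B6=S, B7=F, B8=F, B9=F, B10=S
#2 (d=-3, z=8) -> covered: B1=T, B1=F, B2=T, B3=S, B5=F, B6=E, B7=F, B8=F, B9=F, B10=S
#3 (d=-3, z=3) -> covered: B1=T, B1=F, B2=T, B3=S, B5=T, B5=F, B6=S, B6=E, B7=F, B8=F, B9=T, B10=E
#4 (d=-3, z=4) -> covered: B1=T, B1=F, B2=T, B3=S, B5=T, B5=F, B6=S, B6=E, B7=F, B8=F, B9=F, B10=S
#5 (d=-1, z=6) -> covered: B1=T, B1=F, B2=T, B3=S, B5=F, B6=S, B7=F, B8=F, B9=F, B10=S
#6 (d=9, z=10) -> covered: B1=T, B1=F, B2=T, B3=S, B5=F, B6=S, B7=F, B8=F, B9=F, B10=S
#7 (d=10, z=9) -> covered: B1=T, B1=F, B2=T, B3=S, B5=F, B6=S, B7=T, B9=F, B10=S
#8 (d=1, z=11) -> covered: B1=T, B1=F, B2=T, B3=S, B5=F, B6=S, B7=F, B8=F, B9=F, B10=S
#9 (d=8, z=7) -> covered: B1=T, B1=F, B2=T, B3=S, B5=F, B6=S, B7=F, B8=F, B9=F, B10=S
#10 (d=-2, z=5) -> covered: B1=T, B1=F, B2=F, B3=E, B4=E, B5=T, B5=F, B6=E, B7=F, B8=F, B9=F, B10=S
union over the pool: B1=T, B1=F, B2=T, B2=F, B3=S, B3=E, B4=E, B5=T, B5=F, B6=S, B6=E, B7=T, B7=F, B8=F, B9=T, B9=F, B10=S, B10=E
uncovered (2 of 20): B4=S, B8=T

Answer: B4=S, B8=T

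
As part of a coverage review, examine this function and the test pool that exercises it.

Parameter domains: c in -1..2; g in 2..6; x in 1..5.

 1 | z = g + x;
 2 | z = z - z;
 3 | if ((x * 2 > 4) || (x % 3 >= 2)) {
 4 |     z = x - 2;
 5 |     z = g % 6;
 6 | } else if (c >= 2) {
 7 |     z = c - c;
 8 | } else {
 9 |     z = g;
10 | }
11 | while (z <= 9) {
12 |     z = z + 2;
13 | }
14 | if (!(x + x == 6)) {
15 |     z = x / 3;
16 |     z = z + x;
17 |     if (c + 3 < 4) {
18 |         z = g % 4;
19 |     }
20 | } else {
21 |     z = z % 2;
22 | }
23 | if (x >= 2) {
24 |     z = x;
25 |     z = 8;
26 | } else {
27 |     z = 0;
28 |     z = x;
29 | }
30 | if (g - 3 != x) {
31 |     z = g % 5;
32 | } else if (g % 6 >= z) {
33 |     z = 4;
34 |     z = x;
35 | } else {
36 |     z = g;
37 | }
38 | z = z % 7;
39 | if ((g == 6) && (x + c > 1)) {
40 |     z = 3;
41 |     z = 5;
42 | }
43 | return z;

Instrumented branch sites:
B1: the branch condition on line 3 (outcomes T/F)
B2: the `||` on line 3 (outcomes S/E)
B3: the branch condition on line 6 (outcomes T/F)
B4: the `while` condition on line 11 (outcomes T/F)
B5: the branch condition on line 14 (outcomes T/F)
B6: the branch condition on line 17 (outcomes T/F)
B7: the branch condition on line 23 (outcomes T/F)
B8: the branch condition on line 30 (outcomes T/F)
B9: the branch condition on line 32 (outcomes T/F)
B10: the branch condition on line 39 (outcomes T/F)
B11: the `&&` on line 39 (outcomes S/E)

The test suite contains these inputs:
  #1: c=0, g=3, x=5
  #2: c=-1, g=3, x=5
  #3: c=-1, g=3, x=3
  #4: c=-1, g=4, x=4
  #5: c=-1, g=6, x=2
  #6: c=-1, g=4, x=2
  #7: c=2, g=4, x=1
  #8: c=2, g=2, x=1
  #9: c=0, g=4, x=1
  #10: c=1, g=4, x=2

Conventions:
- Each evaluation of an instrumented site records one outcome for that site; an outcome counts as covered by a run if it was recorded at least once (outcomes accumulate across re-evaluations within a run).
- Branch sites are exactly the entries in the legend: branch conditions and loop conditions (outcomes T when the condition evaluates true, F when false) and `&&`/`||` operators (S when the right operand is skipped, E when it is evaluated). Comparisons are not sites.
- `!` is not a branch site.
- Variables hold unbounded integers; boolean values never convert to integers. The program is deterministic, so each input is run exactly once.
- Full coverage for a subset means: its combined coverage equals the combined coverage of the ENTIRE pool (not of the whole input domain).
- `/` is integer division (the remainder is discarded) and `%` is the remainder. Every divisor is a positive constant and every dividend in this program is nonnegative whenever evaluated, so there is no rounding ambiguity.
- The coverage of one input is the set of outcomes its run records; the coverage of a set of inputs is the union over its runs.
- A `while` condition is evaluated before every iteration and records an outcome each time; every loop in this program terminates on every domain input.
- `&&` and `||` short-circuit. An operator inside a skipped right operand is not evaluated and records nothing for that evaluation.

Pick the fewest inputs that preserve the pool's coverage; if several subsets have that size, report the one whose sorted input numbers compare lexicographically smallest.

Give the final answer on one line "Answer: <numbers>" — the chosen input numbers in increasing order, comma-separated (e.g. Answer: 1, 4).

run #1 (c=0, g=3, x=5) runs B2->S, B1->T, B4->T, B4->T, B4->T, B4->T, B4->F, B5->T, B6->T, B7->T, B8->T, B11->S, B10->F; records B1=T, B2=S, B4=T, B4=F, B5=T, B6=T, B7=T, B8=T, B10=F, B11=S
run #2 (c=-1, g=3, x=5) runs B2->S, B1->T, B4->T, B4->T, B4->T, B4->T, B4->F, B5->T, B6->T, B7->T, B8->T, B11->S, B10->F; records B1=T, B2=S, B4=T, B4=F, B5=T, B6=T, B7=T, B8=T, B10=F, B11=S
run #3 (c=-1, g=3, x=3) runs B2->S, B1->T, B4->T, B4->T, B4->T, B4->T, B4->F, B5->F, B7->T, B8->T, B11->S, B10->F; records B1=T, B2=S, B4=T, B4=F, B5=F, B7=T, B8=T, B10=F, B11=S
run #4 (c=-1, g=4, x=4) runs B2->S, B1->T, B4->T, B4->T, B4->T, B4->F, B5->T, B6->T, B7->T, B8->T, B11->S, B10->F; records B1=T, B2=S, B4=T, B4=F, B5=T, B6=T, B7=T, B8=T, B10=F, B11=S
run #5 (c=-1, g=6, x=2) runs B2->E, B1->T, B4->T, B4->T, B4->T, B4->T, B4->T, B4->F, B5->T, B6->T, B7->T, B8->T, B11->E, B10->F; records B1=T, B2=E, B4=T, B4=F, B5=T, B6=T, B7=T, B8=T, B10=F, B11=E
run #6 (c=-1, g=4, x=2) runs B2->E, B1->T, B4->T, B4->T, B4->T, B4->F, B5->T, B6->T, B7->T, B8->T, B11->S, B10->F; records B1=T, B2=E, B4=T, B4=F, B5=T, B6=T, B7=T, B8=T, B10=F, B11=S
run #7 (c=2, g=4, x=1) runs B2->E, B1->F, B3->T, B4->T, B4->T, B4->T, B4->T, B4->T, B4->F, B5->T, B6->F, B7->F, B8->F, B9->T, ...; records B1=F, B2=E, B3=T, B4=T, B4=F, B5=T, B6=F, B7=F, B8=F, B9=T, B10=F, B11=S
run #8 (c=2, g=2, x=1) runs B2->E, B1->F, B3->T, B4->T, B4->T, B4->T, B4->T, B4->T, B4->F, B5->T, B6->F, B7->F, B8->T, B11->S, ...; records B1=F, B2=E, B3=T, B4=T, B4=F, B5=T, B6=F, B7=F, B8=T, B10=F, B11=S
run #9 (c=0, g=4, x=1) runs B2->E, B1->F, B3->F, B4->T, B4->T, B4->T, B4->F, B5->T, B6->T, B7->F, B8->F, B9->T, B11->S, B10->F; records B1=F, B2=E, B3=F, B4=T, B4=F, B5=T, B6=T, B7=F, B8=F, B9=T, B10=F, B11=S
run #10 (c=1, g=4, x=2) runs B2->E, B1->T, B4->T, B4->T, B4->T, B4->F, B5->T, B6->F, B7->T, B8->T, B11->S, B10->F; records B1=T, B2=E, B4=T, B4=F, B5=T, B6=F, B7=T, B8=T, B10=F, B11=S
union over all inputs: B1=T, B1=F, B2=S, B2=E, B3=T, B3=F, B4=T, B4=F, B5=T, B5=F, B6=T, B6=F, B7=T, B7=F, B8=T, B8=F, B9=T, B10=F, B11=S, B11=E (20 outcomes)
every size-1 subset falls short of the 20 outcomes (best: 12/20)
every size-2 subset falls short of the 20 outcomes (best: 17/20)
every size-3 subset falls short of the 20 outcomes (best: 19/20)
the canonical winner is {3, 5, 7, 9}: size 4, full 20-outcome coverage, earliest index list among size-4 covers

Answer: 3, 5, 7, 9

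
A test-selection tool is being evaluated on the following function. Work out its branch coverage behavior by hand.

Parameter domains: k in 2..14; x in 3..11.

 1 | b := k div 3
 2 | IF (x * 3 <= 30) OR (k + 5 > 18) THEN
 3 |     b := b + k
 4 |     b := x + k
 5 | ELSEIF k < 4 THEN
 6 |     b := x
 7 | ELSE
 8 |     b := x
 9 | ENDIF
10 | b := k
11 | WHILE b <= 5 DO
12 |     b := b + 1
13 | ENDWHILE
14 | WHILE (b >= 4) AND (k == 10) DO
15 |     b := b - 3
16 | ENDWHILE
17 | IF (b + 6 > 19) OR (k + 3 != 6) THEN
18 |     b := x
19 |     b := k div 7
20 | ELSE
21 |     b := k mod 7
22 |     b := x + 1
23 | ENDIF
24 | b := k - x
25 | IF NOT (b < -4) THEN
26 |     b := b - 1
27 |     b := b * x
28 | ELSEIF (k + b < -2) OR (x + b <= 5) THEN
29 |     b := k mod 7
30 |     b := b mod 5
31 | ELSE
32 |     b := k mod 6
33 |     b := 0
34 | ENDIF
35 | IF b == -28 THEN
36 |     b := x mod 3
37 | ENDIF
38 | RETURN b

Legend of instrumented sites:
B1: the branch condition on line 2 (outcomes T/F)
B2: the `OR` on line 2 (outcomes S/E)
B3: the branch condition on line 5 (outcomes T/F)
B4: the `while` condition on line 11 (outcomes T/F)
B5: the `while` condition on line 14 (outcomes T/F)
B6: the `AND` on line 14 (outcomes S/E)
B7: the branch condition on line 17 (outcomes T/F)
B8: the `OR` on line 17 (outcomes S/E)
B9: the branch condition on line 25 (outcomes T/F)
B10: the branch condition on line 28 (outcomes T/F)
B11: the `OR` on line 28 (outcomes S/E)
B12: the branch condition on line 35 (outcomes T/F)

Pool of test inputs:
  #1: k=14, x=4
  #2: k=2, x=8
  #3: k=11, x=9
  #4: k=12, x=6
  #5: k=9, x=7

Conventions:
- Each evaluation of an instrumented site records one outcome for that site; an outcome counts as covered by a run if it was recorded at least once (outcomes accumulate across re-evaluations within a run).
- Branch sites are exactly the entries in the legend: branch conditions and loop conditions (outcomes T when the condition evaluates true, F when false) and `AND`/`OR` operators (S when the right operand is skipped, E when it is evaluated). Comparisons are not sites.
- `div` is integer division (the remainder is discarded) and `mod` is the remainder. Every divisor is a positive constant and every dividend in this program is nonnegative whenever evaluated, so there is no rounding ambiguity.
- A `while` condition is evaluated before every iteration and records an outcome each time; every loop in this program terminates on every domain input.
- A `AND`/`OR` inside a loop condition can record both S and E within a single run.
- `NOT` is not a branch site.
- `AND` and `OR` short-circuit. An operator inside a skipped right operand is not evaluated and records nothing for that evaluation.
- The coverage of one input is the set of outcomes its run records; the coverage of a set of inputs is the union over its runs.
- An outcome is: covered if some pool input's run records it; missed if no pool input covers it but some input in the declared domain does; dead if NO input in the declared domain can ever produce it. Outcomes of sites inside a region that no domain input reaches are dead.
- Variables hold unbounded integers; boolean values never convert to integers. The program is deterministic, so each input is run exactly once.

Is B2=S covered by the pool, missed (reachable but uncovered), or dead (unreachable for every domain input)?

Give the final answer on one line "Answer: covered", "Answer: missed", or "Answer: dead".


B2=S is recorded by pool input(s) 1, 2, 3, 4, 5 -> covered
Answer: covered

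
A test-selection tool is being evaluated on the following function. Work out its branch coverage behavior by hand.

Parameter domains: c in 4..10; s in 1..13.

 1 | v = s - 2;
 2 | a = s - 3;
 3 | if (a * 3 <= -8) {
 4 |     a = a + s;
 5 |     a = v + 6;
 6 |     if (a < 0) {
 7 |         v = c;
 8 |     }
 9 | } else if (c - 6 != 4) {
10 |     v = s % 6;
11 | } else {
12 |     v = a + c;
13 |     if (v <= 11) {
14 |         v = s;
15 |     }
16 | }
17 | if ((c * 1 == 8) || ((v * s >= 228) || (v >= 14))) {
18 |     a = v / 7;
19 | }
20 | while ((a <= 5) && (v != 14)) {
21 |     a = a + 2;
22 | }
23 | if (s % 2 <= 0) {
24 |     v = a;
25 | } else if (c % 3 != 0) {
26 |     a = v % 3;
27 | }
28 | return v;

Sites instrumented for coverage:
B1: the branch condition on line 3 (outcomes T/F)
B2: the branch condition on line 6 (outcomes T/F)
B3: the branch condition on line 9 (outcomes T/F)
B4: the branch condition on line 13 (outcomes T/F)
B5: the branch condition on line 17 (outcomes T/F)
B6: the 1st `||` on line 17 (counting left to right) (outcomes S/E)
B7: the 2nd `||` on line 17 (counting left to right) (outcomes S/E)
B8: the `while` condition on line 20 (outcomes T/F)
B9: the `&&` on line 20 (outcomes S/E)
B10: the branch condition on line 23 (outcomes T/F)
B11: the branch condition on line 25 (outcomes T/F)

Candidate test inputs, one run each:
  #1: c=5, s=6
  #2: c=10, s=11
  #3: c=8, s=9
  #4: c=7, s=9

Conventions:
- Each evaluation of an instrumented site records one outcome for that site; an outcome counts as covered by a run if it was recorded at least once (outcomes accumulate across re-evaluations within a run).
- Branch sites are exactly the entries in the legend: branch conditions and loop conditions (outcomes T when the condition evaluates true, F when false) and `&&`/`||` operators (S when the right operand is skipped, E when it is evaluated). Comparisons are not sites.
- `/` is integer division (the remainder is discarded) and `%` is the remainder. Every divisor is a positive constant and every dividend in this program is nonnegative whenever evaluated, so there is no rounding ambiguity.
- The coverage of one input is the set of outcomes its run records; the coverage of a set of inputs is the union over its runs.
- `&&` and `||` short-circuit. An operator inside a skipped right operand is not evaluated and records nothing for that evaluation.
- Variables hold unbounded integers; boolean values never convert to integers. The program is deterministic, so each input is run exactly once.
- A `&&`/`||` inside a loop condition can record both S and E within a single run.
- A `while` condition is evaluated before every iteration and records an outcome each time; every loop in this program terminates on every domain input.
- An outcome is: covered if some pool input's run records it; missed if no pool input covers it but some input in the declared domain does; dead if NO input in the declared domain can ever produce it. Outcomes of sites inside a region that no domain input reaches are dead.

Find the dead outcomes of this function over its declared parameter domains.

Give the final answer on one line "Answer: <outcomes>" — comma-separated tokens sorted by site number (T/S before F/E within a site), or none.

checking every outcome against all 91 domain inputs:
  B1=T: zero occurrences over every domain input -> dead
  B2=T: zero occurrences over every domain input -> dead
  B2=F: zero occurrences over every domain input -> dead
  reachable outcomes have witnesses, e.g. B1=F (e.g. c=4, s=1), B3=T (e.g. c=4, s=1), B3=F (e.g. c=10, s=1), B4=T (e.g. c=10, s=1)

Answer: B1=T, B2=T, B2=F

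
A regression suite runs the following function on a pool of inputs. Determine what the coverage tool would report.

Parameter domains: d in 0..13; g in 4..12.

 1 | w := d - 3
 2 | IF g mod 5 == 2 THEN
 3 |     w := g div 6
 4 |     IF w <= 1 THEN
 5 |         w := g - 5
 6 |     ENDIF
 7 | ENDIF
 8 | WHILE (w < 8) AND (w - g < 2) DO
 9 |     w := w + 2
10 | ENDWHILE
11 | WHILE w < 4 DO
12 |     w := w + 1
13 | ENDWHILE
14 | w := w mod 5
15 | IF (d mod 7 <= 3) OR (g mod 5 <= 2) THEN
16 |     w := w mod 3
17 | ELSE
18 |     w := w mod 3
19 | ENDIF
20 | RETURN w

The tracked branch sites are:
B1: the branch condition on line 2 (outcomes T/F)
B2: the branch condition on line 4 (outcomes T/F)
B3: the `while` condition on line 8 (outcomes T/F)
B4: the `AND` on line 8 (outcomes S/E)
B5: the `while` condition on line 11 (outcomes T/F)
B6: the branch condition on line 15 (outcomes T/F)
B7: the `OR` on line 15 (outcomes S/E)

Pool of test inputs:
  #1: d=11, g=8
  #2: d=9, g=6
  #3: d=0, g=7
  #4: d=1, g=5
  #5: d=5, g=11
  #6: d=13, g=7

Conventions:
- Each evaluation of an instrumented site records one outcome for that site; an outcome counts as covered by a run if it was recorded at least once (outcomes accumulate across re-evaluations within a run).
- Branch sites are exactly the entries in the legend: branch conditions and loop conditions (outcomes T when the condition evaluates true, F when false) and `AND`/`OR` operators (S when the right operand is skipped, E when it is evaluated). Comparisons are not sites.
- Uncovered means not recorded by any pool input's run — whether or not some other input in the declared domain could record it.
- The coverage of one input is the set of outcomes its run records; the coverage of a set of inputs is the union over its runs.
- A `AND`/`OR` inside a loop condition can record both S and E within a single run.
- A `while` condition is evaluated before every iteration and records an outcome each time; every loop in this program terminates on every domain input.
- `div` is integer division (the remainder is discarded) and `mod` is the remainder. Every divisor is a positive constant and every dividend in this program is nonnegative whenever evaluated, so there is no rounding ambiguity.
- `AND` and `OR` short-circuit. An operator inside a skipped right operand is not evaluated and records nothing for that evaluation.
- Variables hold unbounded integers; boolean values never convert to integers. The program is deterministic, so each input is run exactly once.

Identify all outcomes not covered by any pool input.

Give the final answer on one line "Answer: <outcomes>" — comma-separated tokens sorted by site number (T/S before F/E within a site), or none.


#1 (d=11, g=8) -> B1->F, B4->S, B3->F, B5->F, B7->E, B6->F; covered: B1=F, B3=F, B4=S, B5=F, B6=F, B7=E
#2 (d=9, g=6) -> B1->F, B4->E, B3->T, B4->S, B3->F, B5->F, B7->S, B6->T; covered: B1=F, B3=T, B3=F, B4=S, B4=E, B5=F, B6=T, B7=S
#3 (d=0, g=7) -> B1->T, B2->T, B4->E, B3->T, B4->E, B3->T, B4->E, B3->T, B4->S, B3->F, B5->F, B7->S, B6->T; covered: B1=T, B2=T, B3=T, B3=F, B4=S, B4=E, B5=F, B6=T, B7=S
#4 (d=1, g=5) -> B1->F, B4->E, B3->T, B4->E, B3->T, B4->E, B3->T, B4->E, B3->T, B4->E, B3->T, B4->S, B3->F, B5->F, ...; covered: B1=F, B3=T, B3=F, B4=S, B4=E, B5=F, B6=T, B7=S
#5 (d=5, g=11) -> B1->F, B4->E, B3->T, B4->E, B3->T, B4->E, B3->T, B4->S, B3->F, B5->F, B7->E, B6->T; covered: B1=F, B3=T, B3=F, B4=S, B4=E, B5=F, B6=T, B7=E
#6 (d=13, g=7) -> B1->T, B2->T, B4->E, B3->T, B4->E, B3->T, B4->E, B3->T, B4->S, B3->F, B5->F, B7->E, B6->T; covered: B1=T, B2=T, B3=T, B3=F, B4=S, B4=E, B5=F, B6=T, B7=E
union over the pool: B1=T, B1=F, B2=T, B3=T, B3=F, B4=S, B4=E, B5=F, B6=T, B6=F, B7=S, B7=E
uncovered (2 of 14): B2=F, B5=T
Answer: B2=F, B5=T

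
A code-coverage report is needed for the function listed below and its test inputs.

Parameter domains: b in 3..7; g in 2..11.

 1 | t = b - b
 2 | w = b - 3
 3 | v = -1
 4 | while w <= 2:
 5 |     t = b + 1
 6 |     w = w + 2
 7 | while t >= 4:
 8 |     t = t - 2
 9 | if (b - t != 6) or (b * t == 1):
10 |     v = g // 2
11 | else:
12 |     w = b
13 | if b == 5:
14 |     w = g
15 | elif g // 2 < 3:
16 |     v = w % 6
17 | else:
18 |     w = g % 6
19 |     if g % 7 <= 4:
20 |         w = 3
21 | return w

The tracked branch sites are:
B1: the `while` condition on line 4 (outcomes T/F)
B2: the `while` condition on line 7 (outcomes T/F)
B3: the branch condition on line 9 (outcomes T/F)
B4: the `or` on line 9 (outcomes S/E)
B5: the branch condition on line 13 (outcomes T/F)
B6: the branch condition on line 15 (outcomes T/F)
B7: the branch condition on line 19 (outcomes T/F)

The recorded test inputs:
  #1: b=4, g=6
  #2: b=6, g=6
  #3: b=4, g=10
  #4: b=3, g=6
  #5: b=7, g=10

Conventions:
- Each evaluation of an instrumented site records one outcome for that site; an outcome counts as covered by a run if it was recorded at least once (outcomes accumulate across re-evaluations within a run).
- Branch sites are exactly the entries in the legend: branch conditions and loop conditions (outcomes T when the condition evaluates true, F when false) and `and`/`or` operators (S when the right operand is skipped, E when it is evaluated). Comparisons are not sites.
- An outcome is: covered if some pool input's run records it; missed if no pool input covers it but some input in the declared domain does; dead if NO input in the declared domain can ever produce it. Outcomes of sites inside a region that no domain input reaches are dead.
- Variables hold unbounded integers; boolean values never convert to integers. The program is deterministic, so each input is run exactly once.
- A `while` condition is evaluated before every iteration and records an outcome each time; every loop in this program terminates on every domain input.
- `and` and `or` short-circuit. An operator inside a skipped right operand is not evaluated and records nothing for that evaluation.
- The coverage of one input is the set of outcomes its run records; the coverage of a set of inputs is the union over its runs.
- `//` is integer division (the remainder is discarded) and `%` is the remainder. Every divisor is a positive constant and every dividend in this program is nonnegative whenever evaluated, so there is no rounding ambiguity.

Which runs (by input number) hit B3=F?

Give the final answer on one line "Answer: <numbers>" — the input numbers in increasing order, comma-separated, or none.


input #1 (b=4, g=6): does not record B3=F
input #2 (b=6, g=6): records B3=F
input #3 (b=4, g=10): does not record B3=F
input #4 (b=3, g=6): does not record B3=F
input #5 (b=7, g=10): does not record B3=F
Answer: 2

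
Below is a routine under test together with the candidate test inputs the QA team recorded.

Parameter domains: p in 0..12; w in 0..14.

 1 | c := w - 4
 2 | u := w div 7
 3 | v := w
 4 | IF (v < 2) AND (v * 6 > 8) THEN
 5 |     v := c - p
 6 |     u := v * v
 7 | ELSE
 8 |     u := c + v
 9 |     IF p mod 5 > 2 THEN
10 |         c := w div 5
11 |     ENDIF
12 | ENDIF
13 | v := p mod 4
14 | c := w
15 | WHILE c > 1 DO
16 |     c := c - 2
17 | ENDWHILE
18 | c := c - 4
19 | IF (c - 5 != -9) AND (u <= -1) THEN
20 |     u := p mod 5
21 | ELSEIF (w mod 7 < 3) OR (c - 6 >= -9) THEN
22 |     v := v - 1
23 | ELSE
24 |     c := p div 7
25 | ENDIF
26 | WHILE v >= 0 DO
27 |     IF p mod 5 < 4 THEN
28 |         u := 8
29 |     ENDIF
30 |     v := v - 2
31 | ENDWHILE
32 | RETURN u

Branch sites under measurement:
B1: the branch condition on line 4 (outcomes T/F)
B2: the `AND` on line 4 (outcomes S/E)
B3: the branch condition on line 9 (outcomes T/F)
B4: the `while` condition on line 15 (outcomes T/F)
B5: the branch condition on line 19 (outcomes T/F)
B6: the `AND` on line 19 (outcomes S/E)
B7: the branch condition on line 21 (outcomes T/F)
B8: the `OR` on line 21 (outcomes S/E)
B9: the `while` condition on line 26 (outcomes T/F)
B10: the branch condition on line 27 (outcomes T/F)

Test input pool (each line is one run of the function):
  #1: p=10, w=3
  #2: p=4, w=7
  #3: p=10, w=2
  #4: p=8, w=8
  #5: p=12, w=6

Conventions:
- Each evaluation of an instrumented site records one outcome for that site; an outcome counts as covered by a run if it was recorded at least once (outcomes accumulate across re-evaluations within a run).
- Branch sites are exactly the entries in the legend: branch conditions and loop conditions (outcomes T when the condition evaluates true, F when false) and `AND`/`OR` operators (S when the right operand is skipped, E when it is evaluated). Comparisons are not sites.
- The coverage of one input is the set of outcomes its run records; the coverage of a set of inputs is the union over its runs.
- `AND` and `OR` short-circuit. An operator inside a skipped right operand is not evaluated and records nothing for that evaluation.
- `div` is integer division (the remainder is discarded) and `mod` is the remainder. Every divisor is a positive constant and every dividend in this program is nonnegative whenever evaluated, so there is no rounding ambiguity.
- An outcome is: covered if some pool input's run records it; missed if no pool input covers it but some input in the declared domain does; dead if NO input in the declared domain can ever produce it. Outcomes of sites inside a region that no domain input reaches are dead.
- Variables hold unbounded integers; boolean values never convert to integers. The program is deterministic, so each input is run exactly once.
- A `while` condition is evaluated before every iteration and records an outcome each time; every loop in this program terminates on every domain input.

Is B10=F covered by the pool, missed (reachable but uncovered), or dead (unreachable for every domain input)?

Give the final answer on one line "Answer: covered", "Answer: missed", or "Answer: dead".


no pool input records B10=F
but domain input (p=4, w=1) does record it -> reachable, so missed
Answer: missed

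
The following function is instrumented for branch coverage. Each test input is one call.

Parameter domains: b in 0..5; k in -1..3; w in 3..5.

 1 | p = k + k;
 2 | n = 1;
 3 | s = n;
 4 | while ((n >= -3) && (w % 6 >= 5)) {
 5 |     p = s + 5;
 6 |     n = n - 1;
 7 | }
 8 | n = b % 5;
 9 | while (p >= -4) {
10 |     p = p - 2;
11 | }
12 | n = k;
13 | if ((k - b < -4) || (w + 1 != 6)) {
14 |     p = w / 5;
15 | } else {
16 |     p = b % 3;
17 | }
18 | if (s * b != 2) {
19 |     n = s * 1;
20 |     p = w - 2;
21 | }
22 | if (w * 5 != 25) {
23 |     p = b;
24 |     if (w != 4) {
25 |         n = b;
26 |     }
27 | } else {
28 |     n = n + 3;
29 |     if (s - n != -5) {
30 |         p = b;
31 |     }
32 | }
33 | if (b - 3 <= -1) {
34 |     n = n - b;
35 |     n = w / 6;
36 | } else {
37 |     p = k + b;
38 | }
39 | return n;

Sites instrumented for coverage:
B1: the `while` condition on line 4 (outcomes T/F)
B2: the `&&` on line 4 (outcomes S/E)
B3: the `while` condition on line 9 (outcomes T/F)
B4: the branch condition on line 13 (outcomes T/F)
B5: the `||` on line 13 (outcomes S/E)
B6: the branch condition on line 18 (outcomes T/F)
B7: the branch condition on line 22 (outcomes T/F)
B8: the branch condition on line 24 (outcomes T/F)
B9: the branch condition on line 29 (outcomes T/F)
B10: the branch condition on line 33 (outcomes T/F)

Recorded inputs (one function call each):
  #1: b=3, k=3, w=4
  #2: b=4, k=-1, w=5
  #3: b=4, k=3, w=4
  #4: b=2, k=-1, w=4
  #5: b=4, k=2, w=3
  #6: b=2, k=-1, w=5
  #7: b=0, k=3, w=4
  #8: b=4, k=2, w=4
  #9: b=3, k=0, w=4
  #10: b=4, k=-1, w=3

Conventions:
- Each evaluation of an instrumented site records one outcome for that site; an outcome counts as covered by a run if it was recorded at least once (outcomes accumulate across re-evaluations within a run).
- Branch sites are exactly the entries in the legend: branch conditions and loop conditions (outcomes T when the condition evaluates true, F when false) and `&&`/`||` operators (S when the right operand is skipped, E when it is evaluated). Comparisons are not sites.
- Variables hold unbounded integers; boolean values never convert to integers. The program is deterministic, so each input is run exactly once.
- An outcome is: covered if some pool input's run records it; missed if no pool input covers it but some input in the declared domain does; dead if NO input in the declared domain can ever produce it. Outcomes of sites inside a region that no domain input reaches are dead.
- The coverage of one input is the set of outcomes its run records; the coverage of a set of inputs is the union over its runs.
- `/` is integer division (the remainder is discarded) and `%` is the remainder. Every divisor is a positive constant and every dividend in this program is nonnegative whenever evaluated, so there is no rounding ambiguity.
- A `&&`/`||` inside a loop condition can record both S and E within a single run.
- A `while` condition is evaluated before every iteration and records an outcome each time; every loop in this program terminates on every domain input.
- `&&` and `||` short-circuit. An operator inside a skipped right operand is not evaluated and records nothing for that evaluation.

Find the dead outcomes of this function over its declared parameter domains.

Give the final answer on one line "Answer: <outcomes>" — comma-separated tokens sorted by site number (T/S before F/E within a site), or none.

sweeping the full domain (90 inputs) for each outcome:
  reachable outcomes have witnesses, e.g. B1=T (e.g. b=0, k=-1, w=5), B1=F (e.g. b=0, k=-1, w=3), B2=S (e.g. b=0, k=-1, w=5), B2=E (e.g. b=0, k=-1, w=3)

Answer: none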